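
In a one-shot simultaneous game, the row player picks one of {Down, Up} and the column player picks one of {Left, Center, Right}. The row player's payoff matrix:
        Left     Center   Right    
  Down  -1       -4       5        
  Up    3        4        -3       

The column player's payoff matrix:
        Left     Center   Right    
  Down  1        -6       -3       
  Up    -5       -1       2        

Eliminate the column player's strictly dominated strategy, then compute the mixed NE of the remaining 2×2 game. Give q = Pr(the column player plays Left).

q = 2/3

The column player's strategy Center is strictly dominated by Right: -3 > -6 and 2 > -1. Eliminate Center.
For the row player to be willing to mix, the row player must be indifferent between Down and Up, which pins down the column player's mix.
  the row player's payoff from Down: q·(-1) + (1−q)·5 = -6q + 5
  the row player's payoff from Up: q·3 + (1−q)·(-3) = 6q - 3
  -6q + 5 = 6q - 3  ⇒  -12q = -8  ⇒  q = 2/3.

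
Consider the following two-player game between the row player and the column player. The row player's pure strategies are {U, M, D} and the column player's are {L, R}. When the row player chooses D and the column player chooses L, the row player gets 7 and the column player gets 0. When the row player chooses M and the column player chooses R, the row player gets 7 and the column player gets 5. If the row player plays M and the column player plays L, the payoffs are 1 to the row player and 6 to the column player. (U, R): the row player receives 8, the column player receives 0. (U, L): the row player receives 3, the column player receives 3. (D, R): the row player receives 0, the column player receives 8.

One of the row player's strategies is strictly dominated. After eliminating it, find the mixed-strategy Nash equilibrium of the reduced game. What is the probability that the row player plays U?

p = 8/11

The row player's strategy M is strictly dominated by U: 3 > 1 and 8 > 7. Eliminate M.
The column player's indifference between L and R determines the row player's mixing probability p:
  the column player's expected payoff from L: p·3 + (1−p)·0 = 3p
  the column player's expected payoff from R: p·0 + (1−p)·8 = -8p + 8
  3p = -8p + 8  ⇒  11p = 8  ⇒  p = 8/11.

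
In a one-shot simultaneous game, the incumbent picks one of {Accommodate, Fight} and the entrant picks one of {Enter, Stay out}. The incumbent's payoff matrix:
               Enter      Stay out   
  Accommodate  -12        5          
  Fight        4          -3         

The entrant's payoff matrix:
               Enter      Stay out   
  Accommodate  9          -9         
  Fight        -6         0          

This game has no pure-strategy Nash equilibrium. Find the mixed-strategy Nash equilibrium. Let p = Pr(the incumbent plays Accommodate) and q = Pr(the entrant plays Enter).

p = 1/4, q = 1/3

The incumbent's mix must leave the entrant indifferent between Enter and Stay out.
  the entrant's expected payoff from Enter: p·9 + (1−p)·(-6) = 15p - 6
  the entrant's expected payoff from Stay out: p·(-9) + (1−p)·0 = -9p
  15p - 6 = -9p  ⇒  24p = 6  ⇒  p = 1/4.
The entrant's mix must leave the incumbent indifferent between Accommodate and Fight.
  the incumbent's payoff from Accommodate: q·(-12) + (1−q)·5 = -17q + 5
  the incumbent's payoff from Fight: q·4 + (1−q)·(-3) = 7q - 3
  -17q + 5 = 7q - 3  ⇒  -24q = -8  ⇒  q = 1/3.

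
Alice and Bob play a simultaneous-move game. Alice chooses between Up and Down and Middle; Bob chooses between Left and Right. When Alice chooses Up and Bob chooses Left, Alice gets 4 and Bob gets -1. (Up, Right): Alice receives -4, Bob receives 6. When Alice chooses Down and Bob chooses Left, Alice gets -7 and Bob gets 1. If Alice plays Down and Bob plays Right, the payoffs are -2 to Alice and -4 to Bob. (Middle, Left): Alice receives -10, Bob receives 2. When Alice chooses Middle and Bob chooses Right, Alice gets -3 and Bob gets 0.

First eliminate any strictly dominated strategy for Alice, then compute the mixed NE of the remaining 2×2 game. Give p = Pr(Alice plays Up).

p = 5/12

Alice's strategy Middle is strictly dominated by Down: -7 > -10 and -2 > -3. Eliminate Middle.
Alice's mix must leave Bob indifferent between Left and Right.
  Bob's payoff to Left: p·(-1) + (1−p)·1 = -2p + 1
  Bob's payoff to Right: p·6 + (1−p)·(-4) = 10p - 4
  -2p + 1 = 10p - 4  ⇒  -12p = -5  ⇒  p = 5/12.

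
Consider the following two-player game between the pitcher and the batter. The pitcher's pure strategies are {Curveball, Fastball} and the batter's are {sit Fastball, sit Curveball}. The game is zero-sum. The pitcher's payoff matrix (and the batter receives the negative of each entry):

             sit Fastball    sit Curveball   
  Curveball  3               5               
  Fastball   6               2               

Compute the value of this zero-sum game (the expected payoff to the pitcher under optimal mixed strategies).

v = 4

The pitcher's indifference between Curveball and Fastball determines the batter's mixing probability q:
  the pitcher's expected payoff from Curveball: q·3 + (1−q)·5 = -2q + 5
  the pitcher's expected payoff from Fastball: q·6 + (1−q)·2 = 4q + 2
  -2q + 5 = 4q + 2  ⇒  -6q = -3  ⇒  q = 1/2.
The value is the pitcher's expected payoff against this mix (using Curveball): (1/2)·3 + (1/2)·5 = 4.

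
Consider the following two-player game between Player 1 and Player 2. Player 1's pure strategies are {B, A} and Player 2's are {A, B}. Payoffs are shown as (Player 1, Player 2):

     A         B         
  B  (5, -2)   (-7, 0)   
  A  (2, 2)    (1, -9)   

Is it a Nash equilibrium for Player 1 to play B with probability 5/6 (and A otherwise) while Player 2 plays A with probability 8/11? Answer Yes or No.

Given Player 1's mix p = 5/6, Player 2's payoff from A is -4/3 but from B is -3/2. Player 2 strictly prefers A, so Player 2 would not mix.
So the proposed profile is not a Nash equilibrium.

No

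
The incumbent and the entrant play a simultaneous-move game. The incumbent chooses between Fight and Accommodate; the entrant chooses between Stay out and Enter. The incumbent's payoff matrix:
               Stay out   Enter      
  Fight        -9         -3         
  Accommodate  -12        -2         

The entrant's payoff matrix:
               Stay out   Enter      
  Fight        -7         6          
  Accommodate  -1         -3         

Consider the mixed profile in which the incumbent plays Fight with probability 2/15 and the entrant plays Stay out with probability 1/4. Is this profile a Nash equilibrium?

Yes

Check the entrant's indifference given the incumbent's mix p = 2/15:
  payoff from Stay out = -9/5; payoff from Enter = -9/5 — equal.
Check the incumbent's indifference given the entrant's mix q = 1/4:
  payoff from Fight = -9/2; payoff from Accommodate = -9/2 — equal.
Both players are indifferent, so neither can profitably deviate.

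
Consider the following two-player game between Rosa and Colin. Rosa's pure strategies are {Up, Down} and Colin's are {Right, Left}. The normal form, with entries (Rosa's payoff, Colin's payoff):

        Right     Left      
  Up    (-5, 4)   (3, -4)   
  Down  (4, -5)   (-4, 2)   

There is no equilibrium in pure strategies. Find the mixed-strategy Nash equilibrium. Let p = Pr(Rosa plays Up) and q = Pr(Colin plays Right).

Rosa's mix must leave Colin indifferent between Right and Left.
  Colin's payoff to Right: p·4 + (1−p)·(-5) = 9p - 5
  Colin's payoff to Left: p·(-4) + (1−p)·2 = -6p + 2
  9p - 5 = -6p + 2  ⇒  15p = 7  ⇒  p = 7/15.
Rosa's indifference between Up and Down determines Colin's mixing probability q:
  Rosa's expected payoff from Up: q·(-5) + (1−q)·3 = -8q + 3
  Rosa's expected payoff from Down: q·4 + (1−q)·(-4) = 8q - 4
  -8q + 3 = 8q - 4  ⇒  -16q = -7  ⇒  q = 7/16.

p = 7/15, q = 7/16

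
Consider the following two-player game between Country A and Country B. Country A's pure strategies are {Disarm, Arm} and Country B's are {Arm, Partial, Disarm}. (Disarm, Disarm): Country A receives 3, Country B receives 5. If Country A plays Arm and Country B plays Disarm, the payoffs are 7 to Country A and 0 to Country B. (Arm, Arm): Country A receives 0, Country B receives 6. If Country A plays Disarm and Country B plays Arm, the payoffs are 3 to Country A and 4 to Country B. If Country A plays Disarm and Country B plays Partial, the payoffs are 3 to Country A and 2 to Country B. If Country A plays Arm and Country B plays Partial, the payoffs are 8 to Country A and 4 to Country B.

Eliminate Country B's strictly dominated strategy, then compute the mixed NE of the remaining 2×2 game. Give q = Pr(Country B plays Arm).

q = 4/7

Country B's strategy Partial is strictly dominated by Arm: 4 > 2 and 6 > 4. Eliminate Partial.
For Country A to be willing to mix, Country A must be indifferent between Disarm and Arm, which pins down Country B's mix.
  Country A's payoff from Disarm: q·3 + (1−q)·3 = 3
  Country A's payoff from Arm: q·0 + (1−q)·7 = -7q + 7
  3 = -7q + 7  ⇒  7q = 4  ⇒  q = 4/7.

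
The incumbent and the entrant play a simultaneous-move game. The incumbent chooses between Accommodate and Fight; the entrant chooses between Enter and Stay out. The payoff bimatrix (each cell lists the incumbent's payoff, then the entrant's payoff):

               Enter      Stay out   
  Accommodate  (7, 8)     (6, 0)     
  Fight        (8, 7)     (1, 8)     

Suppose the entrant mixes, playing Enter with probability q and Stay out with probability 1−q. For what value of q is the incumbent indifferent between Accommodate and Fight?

q = 5/6

The entrant's mix must leave the incumbent indifferent between Accommodate and Fight.
  the incumbent's payoff to Accommodate: q·7 + (1−q)·6 = q + 6
  the incumbent's payoff to Fight: q·8 + (1−q)·1 = 7q + 1
  q + 6 = 7q + 1  ⇒  -6q = -5  ⇒  q = 5/6.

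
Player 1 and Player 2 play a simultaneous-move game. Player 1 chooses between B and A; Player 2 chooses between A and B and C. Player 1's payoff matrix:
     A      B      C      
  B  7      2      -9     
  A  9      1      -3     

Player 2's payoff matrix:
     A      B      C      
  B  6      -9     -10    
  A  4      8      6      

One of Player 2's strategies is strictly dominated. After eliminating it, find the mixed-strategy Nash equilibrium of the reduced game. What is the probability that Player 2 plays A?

Player 2's strategy C is strictly dominated by B: -9 > -10 and 8 > 6. Eliminate C.
For Player 1 to be willing to mix, Player 1 must be indifferent between B and A, which pins down Player 2's mix.
  Player 1's expected payoff from B: q·7 + (1−q)·2 = 5q + 2
  Player 1's expected payoff from A: q·9 + (1−q)·1 = 8q + 1
  5q + 2 = 8q + 1  ⇒  -3q = -1  ⇒  q = 1/3.

q = 1/3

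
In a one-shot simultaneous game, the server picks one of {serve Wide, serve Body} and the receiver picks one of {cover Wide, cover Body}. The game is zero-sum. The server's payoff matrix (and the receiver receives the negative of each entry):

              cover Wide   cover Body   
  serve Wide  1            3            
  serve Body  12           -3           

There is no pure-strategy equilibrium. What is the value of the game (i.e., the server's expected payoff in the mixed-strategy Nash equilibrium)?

v = 39/17

The receiver's mix must leave the server indifferent between serve Wide and serve Body.
  the server's expected payoff from serve Wide: q·1 + (1−q)·3 = -2q + 3
  the server's expected payoff from serve Body: q·12 + (1−q)·(-3) = 15q - 3
  -2q + 3 = 15q - 3  ⇒  -17q = -6  ⇒  q = 6/17.
The value is the server's expected payoff against this mix (using serve Wide): (6/17)·1 + (11/17)·3 = 39/17.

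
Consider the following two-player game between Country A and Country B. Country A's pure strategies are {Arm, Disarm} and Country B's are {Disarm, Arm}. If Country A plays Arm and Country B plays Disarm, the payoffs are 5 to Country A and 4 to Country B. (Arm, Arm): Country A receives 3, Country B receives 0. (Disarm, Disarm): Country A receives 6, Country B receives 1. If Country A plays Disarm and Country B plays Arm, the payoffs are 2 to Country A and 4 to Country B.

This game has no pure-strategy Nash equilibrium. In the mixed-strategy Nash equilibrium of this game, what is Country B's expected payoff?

16/7

In a mixed equilibrium Country B is indifferent between Disarm and Arm; this condition fixes p.
  Country B's expected payoff from Disarm: p·4 + (1−p)·1 = 3p + 1
  Country B's expected payoff from Arm: p·0 + (1−p)·4 = -4p + 4
  3p + 1 = -4p + 4  ⇒  7p = 3  ⇒  p = 3/7.
At equilibrium Country B is indifferent across columns, so Country B's payoff equals the payoff from Disarm: (3/7)·4 + (4/7)·1 = 16/7.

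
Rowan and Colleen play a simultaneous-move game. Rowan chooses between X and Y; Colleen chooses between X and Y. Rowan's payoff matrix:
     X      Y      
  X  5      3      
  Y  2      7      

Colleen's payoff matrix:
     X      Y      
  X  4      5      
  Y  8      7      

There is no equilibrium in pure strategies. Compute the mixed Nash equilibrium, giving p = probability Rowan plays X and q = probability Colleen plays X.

p = 1/2, q = 4/7

For Colleen to be willing to mix, Colleen must be indifferent between X and Y, which pins down Rowan's mix.
  Colleen's expected payoff from X: p·4 + (1−p)·8 = -4p + 8
  Colleen's expected payoff from Y: p·5 + (1−p)·7 = -2p + 7
  -4p + 8 = -2p + 7  ⇒  -2p = -1  ⇒  p = 1/2.
Set Rowan's expected payoff from X equal to that from Y:
  Rowan's expected payoff from X: q·5 + (1−q)·3 = 2q + 3
  Rowan's expected payoff from Y: q·2 + (1−q)·7 = -5q + 7
  2q + 3 = -5q + 7  ⇒  7q = 4  ⇒  q = 4/7.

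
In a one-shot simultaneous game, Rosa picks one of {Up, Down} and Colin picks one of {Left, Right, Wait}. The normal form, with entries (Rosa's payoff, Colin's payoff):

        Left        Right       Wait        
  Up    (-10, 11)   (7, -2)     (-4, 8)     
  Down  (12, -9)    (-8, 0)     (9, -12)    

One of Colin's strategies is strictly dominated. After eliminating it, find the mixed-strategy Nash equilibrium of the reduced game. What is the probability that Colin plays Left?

q = 15/37

Colin's strategy Wait is strictly dominated by Left: 11 > 8 and -9 > -12. Eliminate Wait.
Colin's mix must leave Rosa indifferent between Up and Down.
  Rosa's payoff to Up: q·(-10) + (1−q)·7 = -17q + 7
  Rosa's payoff to Down: q·12 + (1−q)·(-8) = 20q - 8
  -17q + 7 = 20q - 8  ⇒  -37q = -15  ⇒  q = 15/37.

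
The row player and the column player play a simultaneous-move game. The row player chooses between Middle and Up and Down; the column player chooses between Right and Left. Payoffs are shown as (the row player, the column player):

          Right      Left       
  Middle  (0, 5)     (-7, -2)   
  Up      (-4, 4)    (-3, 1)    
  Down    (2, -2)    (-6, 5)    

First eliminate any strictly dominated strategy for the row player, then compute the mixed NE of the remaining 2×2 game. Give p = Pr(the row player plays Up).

p = 7/10

The row player's strategy Middle is strictly dominated by Down: 2 > 0 and -6 > -7. Eliminate Middle.
The column player's indifference between Right and Left determines the row player's mixing probability p:
  the column player's payoff to Right: p·4 + (1−p)·(-2) = 6p - 2
  the column player's payoff to Left: p·1 + (1−p)·5 = -4p + 5
  6p - 2 = -4p + 5  ⇒  10p = 7  ⇒  p = 7/10.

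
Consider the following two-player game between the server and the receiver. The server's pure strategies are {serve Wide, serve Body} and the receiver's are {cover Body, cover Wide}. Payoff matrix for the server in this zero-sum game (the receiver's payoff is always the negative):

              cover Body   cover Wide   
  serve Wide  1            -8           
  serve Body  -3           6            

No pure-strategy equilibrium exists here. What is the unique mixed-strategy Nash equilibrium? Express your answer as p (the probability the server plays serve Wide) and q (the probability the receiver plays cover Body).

In a mixed equilibrium the receiver is indifferent between cover Body and cover Wide; this condition fixes p.
  the receiver's payoff from cover Body: p·(-1) + (1−p)·3 = -4p + 3
  the receiver's payoff from cover Wide: p·8 + (1−p)·(-6) = 14p - 6
  -4p + 3 = 14p - 6  ⇒  -18p = -9  ⇒  p = 1/2.
Set the server's expected payoff from serve Wide equal to that from serve Body:
  the server's payoff to serve Wide: q·1 + (1−q)·(-8) = 9q - 8
  the server's payoff to serve Body: q·(-3) + (1−q)·6 = -9q + 6
  9q - 8 = -9q + 6  ⇒  18q = 14  ⇒  q = 7/9.

p = 1/2, q = 7/9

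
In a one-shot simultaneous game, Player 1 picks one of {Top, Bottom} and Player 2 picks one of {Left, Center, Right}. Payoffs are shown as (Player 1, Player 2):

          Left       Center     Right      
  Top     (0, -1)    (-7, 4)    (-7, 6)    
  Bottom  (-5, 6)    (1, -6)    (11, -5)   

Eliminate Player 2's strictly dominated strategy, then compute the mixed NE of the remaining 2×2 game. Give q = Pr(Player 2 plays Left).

q = 18/23

Player 2's strategy Center is strictly dominated by Right: 6 > 4 and -5 > -6. Eliminate Center.
Player 1's indifference between Top and Bottom determines Player 2's mixing probability q:
  Player 1's expected payoff from Top: q·0 + (1−q)·(-7) = 7q - 7
  Player 1's expected payoff from Bottom: q·(-5) + (1−q)·11 = -16q + 11
  7q - 7 = -16q + 11  ⇒  23q = 18  ⇒  q = 18/23.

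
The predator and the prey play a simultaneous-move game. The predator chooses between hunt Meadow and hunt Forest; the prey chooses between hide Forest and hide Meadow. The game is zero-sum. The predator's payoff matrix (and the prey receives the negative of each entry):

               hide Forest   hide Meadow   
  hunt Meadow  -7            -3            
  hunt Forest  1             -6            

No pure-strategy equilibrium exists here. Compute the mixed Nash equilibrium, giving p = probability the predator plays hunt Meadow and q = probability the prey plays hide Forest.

In a mixed equilibrium the prey is indifferent between hide Forest and hide Meadow; this condition fixes p.
  the prey's expected payoff from hide Forest: p·7 + (1−p)·(-1) = 8p - 1
  the prey's expected payoff from hide Meadow: p·3 + (1−p)·6 = -3p + 6
  8p - 1 = -3p + 6  ⇒  11p = 7  ⇒  p = 7/11.
For the predator to be willing to mix, the predator must be indifferent between hunt Meadow and hunt Forest, which pins down the prey's mix.
  the predator's payoff to hunt Meadow: q·(-7) + (1−q)·(-3) = -4q - 3
  the predator's payoff to hunt Forest: q·1 + (1−q)·(-6) = 7q - 6
  -4q - 3 = 7q - 6  ⇒  -11q = -3  ⇒  q = 3/11.

p = 7/11, q = 3/11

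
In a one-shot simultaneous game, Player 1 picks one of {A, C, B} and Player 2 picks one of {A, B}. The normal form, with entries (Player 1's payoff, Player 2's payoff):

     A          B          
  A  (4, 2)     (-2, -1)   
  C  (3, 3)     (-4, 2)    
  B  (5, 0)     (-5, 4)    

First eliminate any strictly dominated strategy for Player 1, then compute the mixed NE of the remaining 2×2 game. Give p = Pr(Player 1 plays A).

Player 1's strategy C is strictly dominated by A: 4 > 3 and -2 > -4. Eliminate C.
For Player 2 to be willing to mix, Player 2 must be indifferent between A and B, which pins down Player 1's mix.
  Player 2's payoff to A: p·2 + (1−p)·0 = 2p
  Player 2's payoff to B: p·(-1) + (1−p)·4 = -5p + 4
  2p = -5p + 4  ⇒  7p = 4  ⇒  p = 4/7.

p = 4/7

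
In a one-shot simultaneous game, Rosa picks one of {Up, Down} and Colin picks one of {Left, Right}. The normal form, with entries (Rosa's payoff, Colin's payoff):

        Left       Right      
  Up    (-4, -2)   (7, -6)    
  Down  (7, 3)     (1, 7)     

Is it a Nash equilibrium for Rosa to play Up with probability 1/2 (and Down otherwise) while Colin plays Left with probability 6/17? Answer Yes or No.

Check Colin's indifference given Rosa's mix p = 1/2:
  payoff from Left = 1/2; payoff from Right = 1/2 — equal.
Check Rosa's indifference given Colin's mix q = 6/17:
  payoff from Up = 53/17; payoff from Down = 53/17 — equal.
Both players are indifferent, so neither can profitably deviate.

Yes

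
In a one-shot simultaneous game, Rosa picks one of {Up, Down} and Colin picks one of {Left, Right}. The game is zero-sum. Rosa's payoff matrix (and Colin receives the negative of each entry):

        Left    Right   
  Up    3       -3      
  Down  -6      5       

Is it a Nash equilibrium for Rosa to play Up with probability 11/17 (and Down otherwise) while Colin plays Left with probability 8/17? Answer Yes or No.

Yes

Check Colin's indifference given Rosa's mix p = 11/17:
  payoff from Left = 3/17; payoff from Right = 3/17 — equal.
Check Rosa's indifference given Colin's mix q = 8/17:
  payoff from Up = -3/17; payoff from Down = -3/17 — equal.
Both players are indifferent, so neither can profitably deviate.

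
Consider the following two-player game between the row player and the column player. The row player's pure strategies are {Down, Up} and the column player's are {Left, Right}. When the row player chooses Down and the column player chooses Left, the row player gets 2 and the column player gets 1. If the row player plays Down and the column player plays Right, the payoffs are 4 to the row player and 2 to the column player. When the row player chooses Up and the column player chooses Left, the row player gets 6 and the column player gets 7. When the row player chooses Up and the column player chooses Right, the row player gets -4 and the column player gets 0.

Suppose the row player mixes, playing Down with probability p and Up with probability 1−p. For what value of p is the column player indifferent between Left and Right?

For the column player to be willing to mix, the column player must be indifferent between Left and Right, which pins down the row player's mix.
  the column player's payoff from Left: p·1 + (1−p)·7 = -6p + 7
  the column player's payoff from Right: p·2 + (1−p)·0 = 2p
  -6p + 7 = 2p  ⇒  -8p = -7  ⇒  p = 7/8.

p = 7/8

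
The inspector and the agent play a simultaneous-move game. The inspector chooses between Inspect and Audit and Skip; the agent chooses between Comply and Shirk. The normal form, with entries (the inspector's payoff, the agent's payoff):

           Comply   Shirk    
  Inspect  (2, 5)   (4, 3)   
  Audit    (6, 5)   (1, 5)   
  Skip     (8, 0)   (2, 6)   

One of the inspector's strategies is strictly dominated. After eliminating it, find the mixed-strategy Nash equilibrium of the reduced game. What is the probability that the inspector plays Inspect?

p = 3/4

The inspector's strategy Audit is strictly dominated by Skip: 8 > 6 and 2 > 1. Eliminate Audit.
Set the agent's expected payoff from Comply equal to that from Shirk:
  the agent's payoff from Comply: p·5 + (1−p)·0 = 5p
  the agent's payoff from Shirk: p·3 + (1−p)·6 = -3p + 6
  5p = -3p + 6  ⇒  8p = 6  ⇒  p = 3/4.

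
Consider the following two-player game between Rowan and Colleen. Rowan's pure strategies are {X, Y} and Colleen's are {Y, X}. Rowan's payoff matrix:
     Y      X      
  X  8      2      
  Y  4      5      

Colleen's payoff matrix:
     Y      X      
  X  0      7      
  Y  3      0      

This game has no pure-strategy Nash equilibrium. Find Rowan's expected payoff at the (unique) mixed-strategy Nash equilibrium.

32/7

Rowan's indifference between X and Y determines Colleen's mixing probability q:
  Rowan's payoff to X: q·8 + (1−q)·2 = 6q + 2
  Rowan's payoff to Y: q·4 + (1−q)·5 = -q + 5
  6q + 2 = -q + 5  ⇒  7q = 3  ⇒  q = 3/7.
At equilibrium Rowan is indifferent across rows, so Rowan's payoff equals the payoff from X: (3/7)·8 + (4/7)·2 = 32/7.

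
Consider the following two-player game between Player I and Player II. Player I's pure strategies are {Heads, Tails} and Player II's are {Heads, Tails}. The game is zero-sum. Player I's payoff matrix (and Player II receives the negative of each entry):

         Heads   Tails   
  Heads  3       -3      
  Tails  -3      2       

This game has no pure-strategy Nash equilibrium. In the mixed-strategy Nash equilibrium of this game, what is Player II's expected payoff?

3/11

Player II's indifference between Heads and Tails determines Player I's mixing probability p:
  Player II's payoff to Heads: p·(-3) + (1−p)·3 = -6p + 3
  Player II's payoff to Tails: p·3 + (1−p)·(-2) = 5p - 2
  -6p + 3 = 5p - 2  ⇒  -11p = -5  ⇒  p = 5/11.
At equilibrium Player II is indifferent across columns, so Player II's payoff equals the payoff from Heads: (5/11)·(-3) + (6/11)·3 = 3/11.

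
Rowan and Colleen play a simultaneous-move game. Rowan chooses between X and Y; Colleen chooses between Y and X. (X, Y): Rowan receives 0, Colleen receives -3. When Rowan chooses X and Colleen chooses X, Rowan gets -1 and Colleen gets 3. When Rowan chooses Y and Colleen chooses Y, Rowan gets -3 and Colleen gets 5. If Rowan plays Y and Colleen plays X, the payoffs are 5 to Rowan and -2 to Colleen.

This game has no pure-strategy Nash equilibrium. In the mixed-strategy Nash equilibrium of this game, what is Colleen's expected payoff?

9/13

For Colleen to be willing to mix, Colleen must be indifferent between Y and X, which pins down Rowan's mix.
  Colleen's payoff from Y: p·(-3) + (1−p)·5 = -8p + 5
  Colleen's payoff from X: p·3 + (1−p)·(-2) = 5p - 2
  -8p + 5 = 5p - 2  ⇒  -13p = -7  ⇒  p = 7/13.
At equilibrium Colleen is indifferent across columns, so Colleen's payoff equals the payoff from Y: (7/13)·(-3) + (6/13)·5 = 9/13.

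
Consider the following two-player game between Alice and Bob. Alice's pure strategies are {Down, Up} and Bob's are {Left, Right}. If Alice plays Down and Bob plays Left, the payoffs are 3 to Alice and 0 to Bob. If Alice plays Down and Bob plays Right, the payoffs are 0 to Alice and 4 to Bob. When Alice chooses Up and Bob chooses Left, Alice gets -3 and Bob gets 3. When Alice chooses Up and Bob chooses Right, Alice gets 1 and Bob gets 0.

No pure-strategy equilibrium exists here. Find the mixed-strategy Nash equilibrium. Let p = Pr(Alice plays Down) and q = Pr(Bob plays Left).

p = 3/7, q = 1/7

In a mixed equilibrium Bob is indifferent between Left and Right; this condition fixes p.
  Bob's payoff from Left: p·0 + (1−p)·3 = -3p + 3
  Bob's payoff from Right: p·4 + (1−p)·0 = 4p
  -3p + 3 = 4p  ⇒  -7p = -3  ⇒  p = 3/7.
For Alice to be willing to mix, Alice must be indifferent between Down and Up, which pins down Bob's mix.
  Alice's payoff to Down: q·3 + (1−q)·0 = 3q
  Alice's payoff to Up: q·(-3) + (1−q)·1 = -4q + 1
  3q = -4q + 1  ⇒  7q = 1  ⇒  q = 1/7.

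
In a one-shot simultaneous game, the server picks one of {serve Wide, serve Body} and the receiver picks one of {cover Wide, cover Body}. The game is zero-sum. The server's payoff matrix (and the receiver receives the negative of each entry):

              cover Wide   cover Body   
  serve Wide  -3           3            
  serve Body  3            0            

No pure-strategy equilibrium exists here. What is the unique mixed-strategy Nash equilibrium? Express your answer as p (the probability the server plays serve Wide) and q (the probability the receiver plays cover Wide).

In a mixed equilibrium the receiver is indifferent between cover Wide and cover Body; this condition fixes p.
  the receiver's payoff from cover Wide: p·3 + (1−p)·(-3) = 6p - 3
  the receiver's payoff from cover Body: p·(-3) + (1−p)·0 = -3p
  6p - 3 = -3p  ⇒  9p = 3  ⇒  p = 1/3.
The receiver's mix must leave the server indifferent between serve Wide and serve Body.
  the server's expected payoff from serve Wide: q·(-3) + (1−q)·3 = -6q + 3
  the server's expected payoff from serve Body: q·3 + (1−q)·0 = 3q
  -6q + 3 = 3q  ⇒  -9q = -3  ⇒  q = 1/3.

p = 1/3, q = 1/3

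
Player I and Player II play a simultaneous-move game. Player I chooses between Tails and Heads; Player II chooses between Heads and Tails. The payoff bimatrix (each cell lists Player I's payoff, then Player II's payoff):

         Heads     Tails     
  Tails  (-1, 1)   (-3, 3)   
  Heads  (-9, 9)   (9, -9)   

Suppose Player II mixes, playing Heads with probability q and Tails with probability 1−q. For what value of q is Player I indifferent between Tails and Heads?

Player I's indifference between Tails and Heads determines Player II's mixing probability q:
  Player I's payoff to Tails: q·(-1) + (1−q)·(-3) = 2q - 3
  Player I's payoff to Heads: q·(-9) + (1−q)·9 = -18q + 9
  2q - 3 = -18q + 9  ⇒  20q = 12  ⇒  q = 3/5.

q = 3/5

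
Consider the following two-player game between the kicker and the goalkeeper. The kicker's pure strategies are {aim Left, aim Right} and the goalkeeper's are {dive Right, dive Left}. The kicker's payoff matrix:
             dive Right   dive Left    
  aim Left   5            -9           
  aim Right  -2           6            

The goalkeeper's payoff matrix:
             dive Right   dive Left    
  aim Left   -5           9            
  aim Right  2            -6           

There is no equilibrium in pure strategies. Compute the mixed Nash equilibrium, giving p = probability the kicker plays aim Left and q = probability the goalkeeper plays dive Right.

The goalkeeper's indifference between dive Right and dive Left determines the kicker's mixing probability p:
  the goalkeeper's payoff from dive Right: p·(-5) + (1−p)·2 = -7p + 2
  the goalkeeper's payoff from dive Left: p·9 + (1−p)·(-6) = 15p - 6
  -7p + 2 = 15p - 6  ⇒  -22p = -8  ⇒  p = 4/11.
Set the kicker's expected payoff from aim Left equal to that from aim Right:
  the kicker's payoff from aim Left: q·5 + (1−q)·(-9) = 14q - 9
  the kicker's payoff from aim Right: q·(-2) + (1−q)·6 = -8q + 6
  14q - 9 = -8q + 6  ⇒  22q = 15  ⇒  q = 15/22.

p = 4/11, q = 15/22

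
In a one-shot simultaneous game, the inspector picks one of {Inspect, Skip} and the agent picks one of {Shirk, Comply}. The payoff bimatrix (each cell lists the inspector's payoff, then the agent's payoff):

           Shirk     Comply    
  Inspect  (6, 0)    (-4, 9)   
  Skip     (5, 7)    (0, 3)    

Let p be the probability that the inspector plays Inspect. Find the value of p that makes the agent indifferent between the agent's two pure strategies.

The inspector's mix must leave the agent indifferent between Shirk and Comply.
  the agent's expected payoff from Shirk: p·0 + (1−p)·7 = -7p + 7
  the agent's expected payoff from Comply: p·9 + (1−p)·3 = 6p + 3
  -7p + 7 = 6p + 3  ⇒  -13p = -4  ⇒  p = 4/13.

p = 4/13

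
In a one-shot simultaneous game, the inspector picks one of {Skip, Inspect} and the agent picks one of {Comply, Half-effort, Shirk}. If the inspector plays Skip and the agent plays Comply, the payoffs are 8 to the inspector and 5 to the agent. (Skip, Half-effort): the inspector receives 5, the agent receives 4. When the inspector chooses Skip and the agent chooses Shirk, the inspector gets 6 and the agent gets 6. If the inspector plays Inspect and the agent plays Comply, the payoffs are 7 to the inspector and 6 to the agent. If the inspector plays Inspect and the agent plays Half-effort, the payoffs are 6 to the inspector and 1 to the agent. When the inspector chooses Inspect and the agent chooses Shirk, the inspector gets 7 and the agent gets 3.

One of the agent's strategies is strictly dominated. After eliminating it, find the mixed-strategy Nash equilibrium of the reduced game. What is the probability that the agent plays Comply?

q = 1/2

The agent's strategy Half-effort is strictly dominated by Shirk: 6 > 4 and 3 > 1. Eliminate Half-effort.
For the inspector to be willing to mix, the inspector must be indifferent between Skip and Inspect, which pins down the agent's mix.
  the inspector's expected payoff from Skip: q·8 + (1−q)·6 = 2q + 6
  the inspector's expected payoff from Inspect: q·7 + (1−q)·7 = 7
  2q + 6 = 7  ⇒  2q = 1  ⇒  q = 1/2.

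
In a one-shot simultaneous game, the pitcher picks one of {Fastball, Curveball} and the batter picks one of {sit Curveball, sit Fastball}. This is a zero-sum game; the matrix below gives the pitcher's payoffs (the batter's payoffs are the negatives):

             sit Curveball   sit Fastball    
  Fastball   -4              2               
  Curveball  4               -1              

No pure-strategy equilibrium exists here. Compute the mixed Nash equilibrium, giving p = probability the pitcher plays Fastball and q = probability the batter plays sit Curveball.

Set the batter's expected payoff from sit Curveball equal to that from sit Fastball:
  the batter's payoff from sit Curveball: p·4 + (1−p)·(-4) = 8p - 4
  the batter's payoff from sit Fastball: p·(-2) + (1−p)·1 = -3p + 1
  8p - 4 = -3p + 1  ⇒  11p = 5  ⇒  p = 5/11.
Set the pitcher's expected payoff from Fastball equal to that from Curveball:
  the pitcher's payoff from Fastball: q·(-4) + (1−q)·2 = -6q + 2
  the pitcher's payoff from Curveball: q·4 + (1−q)·(-1) = 5q - 1
  -6q + 2 = 5q - 1  ⇒  -11q = -3  ⇒  q = 3/11.

p = 5/11, q = 3/11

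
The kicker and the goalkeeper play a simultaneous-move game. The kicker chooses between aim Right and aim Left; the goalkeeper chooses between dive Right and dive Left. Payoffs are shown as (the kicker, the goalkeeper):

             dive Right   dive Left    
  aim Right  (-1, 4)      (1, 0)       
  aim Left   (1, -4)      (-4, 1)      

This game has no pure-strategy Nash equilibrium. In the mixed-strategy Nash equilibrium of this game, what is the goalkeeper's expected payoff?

4/9

Set the goalkeeper's expected payoff from dive Right equal to that from dive Left:
  the goalkeeper's payoff from dive Right: p·4 + (1−p)·(-4) = 8p - 4
  the goalkeeper's payoff from dive Left: p·0 + (1−p)·1 = -p + 1
  8p - 4 = -p + 1  ⇒  9p = 5  ⇒  p = 5/9.
At equilibrium the goalkeeper is indifferent across columns, so the goalkeeper's payoff equals the payoff from dive Right: (5/9)·4 + (4/9)·(-4) = 4/9.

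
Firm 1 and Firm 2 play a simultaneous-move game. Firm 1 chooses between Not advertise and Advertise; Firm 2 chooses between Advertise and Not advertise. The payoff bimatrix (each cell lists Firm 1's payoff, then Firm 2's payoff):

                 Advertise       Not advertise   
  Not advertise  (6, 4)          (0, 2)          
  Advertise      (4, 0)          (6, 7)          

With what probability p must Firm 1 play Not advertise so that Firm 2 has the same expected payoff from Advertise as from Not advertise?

In a mixed equilibrium Firm 2 is indifferent between Advertise and Not advertise; this condition fixes p.
  Firm 2's expected payoff from Advertise: p·4 + (1−p)·0 = 4p
  Firm 2's expected payoff from Not advertise: p·2 + (1−p)·7 = -5p + 7
  4p = -5p + 7  ⇒  9p = 7  ⇒  p = 7/9.

p = 7/9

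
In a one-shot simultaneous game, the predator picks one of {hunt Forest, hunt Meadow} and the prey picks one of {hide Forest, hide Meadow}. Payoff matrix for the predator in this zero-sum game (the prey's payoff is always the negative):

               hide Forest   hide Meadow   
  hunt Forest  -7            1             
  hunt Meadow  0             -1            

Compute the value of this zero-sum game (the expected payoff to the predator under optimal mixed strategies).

v = -7/9

For the predator to be willing to mix, the predator must be indifferent between hunt Forest and hunt Meadow, which pins down the prey's mix.
  the predator's payoff from hunt Forest: q·(-7) + (1−q)·1 = -8q + 1
  the predator's payoff from hunt Meadow: q·0 + (1−q)·(-1) = q - 1
  -8q + 1 = q - 1  ⇒  -9q = -2  ⇒  q = 2/9.
The value is the predator's expected payoff against this mix (using hunt Forest): (2/9)·(-7) + (7/9)·1 = -7/9.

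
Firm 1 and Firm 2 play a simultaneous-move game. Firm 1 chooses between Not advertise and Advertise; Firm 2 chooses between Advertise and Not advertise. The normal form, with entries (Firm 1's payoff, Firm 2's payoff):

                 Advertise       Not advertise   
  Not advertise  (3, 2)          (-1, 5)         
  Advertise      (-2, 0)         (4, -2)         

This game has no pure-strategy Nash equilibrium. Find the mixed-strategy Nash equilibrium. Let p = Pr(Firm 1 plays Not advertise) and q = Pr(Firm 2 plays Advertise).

Firm 2's indifference between Advertise and Not advertise determines Firm 1's mixing probability p:
  Firm 2's expected payoff from Advertise: p·2 + (1−p)·0 = 2p
  Firm 2's expected payoff from Not advertise: p·5 + (1−p)·(-2) = 7p - 2
  2p = 7p - 2  ⇒  -5p = -2  ⇒  p = 2/5.
Firm 1's indifference between Not advertise and Advertise determines Firm 2's mixing probability q:
  Firm 1's expected payoff from Not advertise: q·3 + (1−q)·(-1) = 4q - 1
  Firm 1's expected payoff from Advertise: q·(-2) + (1−q)·4 = -6q + 4
  4q - 1 = -6q + 4  ⇒  10q = 5  ⇒  q = 1/2.

p = 2/5, q = 1/2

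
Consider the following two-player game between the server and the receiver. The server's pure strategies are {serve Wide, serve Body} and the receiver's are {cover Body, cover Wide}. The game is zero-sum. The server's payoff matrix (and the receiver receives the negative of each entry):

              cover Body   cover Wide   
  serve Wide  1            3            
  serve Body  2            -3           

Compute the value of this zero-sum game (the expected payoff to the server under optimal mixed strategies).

The server's indifference between serve Wide and serve Body determines the receiver's mixing probability q:
  the server's payoff from serve Wide: q·1 + (1−q)·3 = -2q + 3
  the server's payoff from serve Body: q·2 + (1−q)·(-3) = 5q - 3
  -2q + 3 = 5q - 3  ⇒  -7q = -6  ⇒  q = 6/7.
The value is the server's expected payoff against this mix (using serve Wide): (6/7)·1 + (1/7)·3 = 9/7.

v = 9/7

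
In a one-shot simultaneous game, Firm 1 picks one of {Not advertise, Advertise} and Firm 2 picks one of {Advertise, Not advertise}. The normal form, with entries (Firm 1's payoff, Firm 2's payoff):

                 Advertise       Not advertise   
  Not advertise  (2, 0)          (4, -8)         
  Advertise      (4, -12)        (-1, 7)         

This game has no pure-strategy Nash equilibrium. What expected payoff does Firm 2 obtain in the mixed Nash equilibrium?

-32/9

Firm 2's indifference between Advertise and Not advertise determines Firm 1's mixing probability p:
  Firm 2's payoff from Advertise: p·0 + (1−p)·(-12) = 12p - 12
  Firm 2's payoff from Not advertise: p·(-8) + (1−p)·7 = -15p + 7
  12p - 12 = -15p + 7  ⇒  27p = 19  ⇒  p = 19/27.
At equilibrium Firm 2 is indifferent across columns, so Firm 2's payoff equals the payoff from Advertise: (19/27)·0 + (8/27)·(-12) = -32/9.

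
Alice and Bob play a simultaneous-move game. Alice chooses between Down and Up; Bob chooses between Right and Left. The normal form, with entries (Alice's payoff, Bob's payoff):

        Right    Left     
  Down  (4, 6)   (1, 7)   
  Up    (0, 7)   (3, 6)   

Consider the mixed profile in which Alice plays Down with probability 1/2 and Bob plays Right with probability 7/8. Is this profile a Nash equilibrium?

No

Given Bob's mix q = 7/8, Alice's payoff from Down is 29/8 but from Up is 3/8. Alice strictly prefers Down, so Alice would not mix.
So the proposed profile is not a Nash equilibrium.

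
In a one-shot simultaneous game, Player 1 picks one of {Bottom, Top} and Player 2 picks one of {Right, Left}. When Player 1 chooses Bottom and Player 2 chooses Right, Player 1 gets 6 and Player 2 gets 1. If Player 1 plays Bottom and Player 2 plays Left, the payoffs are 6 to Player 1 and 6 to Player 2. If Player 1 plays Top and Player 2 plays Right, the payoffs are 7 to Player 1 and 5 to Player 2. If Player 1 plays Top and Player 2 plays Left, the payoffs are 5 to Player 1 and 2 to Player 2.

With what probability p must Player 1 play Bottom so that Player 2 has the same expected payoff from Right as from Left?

p = 3/8

Player 1's mix must leave Player 2 indifferent between Right and Left.
  Player 2's payoff from Right: p·1 + (1−p)·5 = -4p + 5
  Player 2's payoff from Left: p·6 + (1−p)·2 = 4p + 2
  -4p + 5 = 4p + 2  ⇒  -8p = -3  ⇒  p = 3/8.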